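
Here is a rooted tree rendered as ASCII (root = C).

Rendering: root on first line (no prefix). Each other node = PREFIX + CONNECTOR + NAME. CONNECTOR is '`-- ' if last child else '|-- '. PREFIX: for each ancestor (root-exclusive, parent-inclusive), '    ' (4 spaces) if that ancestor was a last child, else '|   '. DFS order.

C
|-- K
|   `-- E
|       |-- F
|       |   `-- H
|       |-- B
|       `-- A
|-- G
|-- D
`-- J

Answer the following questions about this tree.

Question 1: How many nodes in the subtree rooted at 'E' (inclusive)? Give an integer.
Answer: 5

Derivation:
Subtree rooted at E contains: A, B, E, F, H
Count = 5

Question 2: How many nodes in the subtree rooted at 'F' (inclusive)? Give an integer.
Subtree rooted at F contains: F, H
Count = 2

Answer: 2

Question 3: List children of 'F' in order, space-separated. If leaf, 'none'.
Answer: H

Derivation:
Node F's children (from adjacency): H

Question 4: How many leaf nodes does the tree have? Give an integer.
Leaves (nodes with no children): A, B, D, G, H, J

Answer: 6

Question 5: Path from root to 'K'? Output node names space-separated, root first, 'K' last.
Answer: C K

Derivation:
Walk down from root: C -> K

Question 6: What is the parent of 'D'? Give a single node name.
Scan adjacency: D appears as child of C

Answer: C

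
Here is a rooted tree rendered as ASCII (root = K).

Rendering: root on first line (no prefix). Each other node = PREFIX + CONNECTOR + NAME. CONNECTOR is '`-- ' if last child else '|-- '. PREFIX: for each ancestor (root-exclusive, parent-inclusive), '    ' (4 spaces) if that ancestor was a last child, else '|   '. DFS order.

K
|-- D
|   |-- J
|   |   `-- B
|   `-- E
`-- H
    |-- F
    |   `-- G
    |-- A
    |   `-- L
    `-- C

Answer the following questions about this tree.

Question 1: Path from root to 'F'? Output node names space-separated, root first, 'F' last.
Walk down from root: K -> H -> F

Answer: K H F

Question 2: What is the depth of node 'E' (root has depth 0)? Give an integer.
Answer: 2

Derivation:
Path from root to E: K -> D -> E
Depth = number of edges = 2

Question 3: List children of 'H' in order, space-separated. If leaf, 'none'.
Answer: F A C

Derivation:
Node H's children (from adjacency): F, A, C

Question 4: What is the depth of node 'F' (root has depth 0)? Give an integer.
Path from root to F: K -> H -> F
Depth = number of edges = 2

Answer: 2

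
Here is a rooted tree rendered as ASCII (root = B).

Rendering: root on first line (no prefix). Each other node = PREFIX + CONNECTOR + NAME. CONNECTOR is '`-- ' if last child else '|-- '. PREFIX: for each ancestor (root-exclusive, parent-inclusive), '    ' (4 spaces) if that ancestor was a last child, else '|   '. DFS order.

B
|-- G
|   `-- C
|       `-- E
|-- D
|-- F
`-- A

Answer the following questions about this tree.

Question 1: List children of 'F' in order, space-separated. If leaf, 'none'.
Node F's children (from adjacency): (leaf)

Answer: none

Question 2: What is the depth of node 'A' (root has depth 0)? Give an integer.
Answer: 1

Derivation:
Path from root to A: B -> A
Depth = number of edges = 1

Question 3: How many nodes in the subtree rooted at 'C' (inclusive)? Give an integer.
Subtree rooted at C contains: C, E
Count = 2

Answer: 2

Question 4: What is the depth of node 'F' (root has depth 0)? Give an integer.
Answer: 1

Derivation:
Path from root to F: B -> F
Depth = number of edges = 1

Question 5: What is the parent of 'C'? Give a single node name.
Scan adjacency: C appears as child of G

Answer: G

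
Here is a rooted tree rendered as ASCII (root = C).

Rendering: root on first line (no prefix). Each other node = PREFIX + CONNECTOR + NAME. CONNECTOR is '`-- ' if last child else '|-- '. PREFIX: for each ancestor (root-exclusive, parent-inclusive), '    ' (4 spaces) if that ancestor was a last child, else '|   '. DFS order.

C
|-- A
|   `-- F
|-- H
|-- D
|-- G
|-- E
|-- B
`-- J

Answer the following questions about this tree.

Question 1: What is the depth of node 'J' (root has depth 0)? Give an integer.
Path from root to J: C -> J
Depth = number of edges = 1

Answer: 1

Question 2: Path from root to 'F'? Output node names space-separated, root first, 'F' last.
Walk down from root: C -> A -> F

Answer: C A F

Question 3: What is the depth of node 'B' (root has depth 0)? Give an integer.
Answer: 1

Derivation:
Path from root to B: C -> B
Depth = number of edges = 1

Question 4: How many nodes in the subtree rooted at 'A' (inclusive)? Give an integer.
Answer: 2

Derivation:
Subtree rooted at A contains: A, F
Count = 2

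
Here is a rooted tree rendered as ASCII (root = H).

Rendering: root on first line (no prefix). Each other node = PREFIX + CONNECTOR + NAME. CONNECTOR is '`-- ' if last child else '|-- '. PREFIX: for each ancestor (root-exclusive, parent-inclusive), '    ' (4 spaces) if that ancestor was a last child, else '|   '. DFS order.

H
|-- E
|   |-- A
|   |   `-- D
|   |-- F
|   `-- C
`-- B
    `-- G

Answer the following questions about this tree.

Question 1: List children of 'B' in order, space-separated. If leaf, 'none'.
Node B's children (from adjacency): G

Answer: G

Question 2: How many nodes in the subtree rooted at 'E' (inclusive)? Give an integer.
Subtree rooted at E contains: A, C, D, E, F
Count = 5

Answer: 5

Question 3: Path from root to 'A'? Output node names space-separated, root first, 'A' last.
Answer: H E A

Derivation:
Walk down from root: H -> E -> A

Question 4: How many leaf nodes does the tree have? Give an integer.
Leaves (nodes with no children): C, D, F, G

Answer: 4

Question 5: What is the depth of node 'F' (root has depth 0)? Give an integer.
Answer: 2

Derivation:
Path from root to F: H -> E -> F
Depth = number of edges = 2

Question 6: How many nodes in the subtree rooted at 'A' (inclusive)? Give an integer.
Answer: 2

Derivation:
Subtree rooted at A contains: A, D
Count = 2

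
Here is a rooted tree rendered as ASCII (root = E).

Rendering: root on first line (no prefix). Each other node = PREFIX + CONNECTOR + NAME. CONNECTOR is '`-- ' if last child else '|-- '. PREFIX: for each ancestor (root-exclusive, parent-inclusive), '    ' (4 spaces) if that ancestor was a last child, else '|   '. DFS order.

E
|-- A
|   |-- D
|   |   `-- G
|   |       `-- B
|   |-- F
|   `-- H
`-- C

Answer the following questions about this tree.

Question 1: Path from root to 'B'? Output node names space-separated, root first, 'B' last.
Answer: E A D G B

Derivation:
Walk down from root: E -> A -> D -> G -> B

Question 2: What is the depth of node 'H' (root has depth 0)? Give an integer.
Answer: 2

Derivation:
Path from root to H: E -> A -> H
Depth = number of edges = 2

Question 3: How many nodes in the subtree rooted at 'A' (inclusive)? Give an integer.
Answer: 6

Derivation:
Subtree rooted at A contains: A, B, D, F, G, H
Count = 6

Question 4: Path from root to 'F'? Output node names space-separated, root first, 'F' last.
Answer: E A F

Derivation:
Walk down from root: E -> A -> F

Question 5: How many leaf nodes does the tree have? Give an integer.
Answer: 4

Derivation:
Leaves (nodes with no children): B, C, F, H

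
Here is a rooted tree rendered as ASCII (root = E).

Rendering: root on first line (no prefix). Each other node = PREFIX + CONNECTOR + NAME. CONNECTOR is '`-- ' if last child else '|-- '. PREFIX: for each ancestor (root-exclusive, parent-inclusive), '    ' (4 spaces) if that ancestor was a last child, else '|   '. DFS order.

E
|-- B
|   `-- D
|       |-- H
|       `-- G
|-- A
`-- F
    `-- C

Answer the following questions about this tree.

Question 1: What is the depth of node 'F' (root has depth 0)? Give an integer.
Path from root to F: E -> F
Depth = number of edges = 1

Answer: 1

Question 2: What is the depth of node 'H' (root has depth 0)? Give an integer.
Path from root to H: E -> B -> D -> H
Depth = number of edges = 3

Answer: 3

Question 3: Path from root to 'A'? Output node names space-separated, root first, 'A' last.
Walk down from root: E -> A

Answer: E A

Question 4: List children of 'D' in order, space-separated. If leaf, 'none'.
Answer: H G

Derivation:
Node D's children (from adjacency): H, G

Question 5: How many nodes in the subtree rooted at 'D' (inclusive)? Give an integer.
Subtree rooted at D contains: D, G, H
Count = 3

Answer: 3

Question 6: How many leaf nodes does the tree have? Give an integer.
Answer: 4

Derivation:
Leaves (nodes with no children): A, C, G, H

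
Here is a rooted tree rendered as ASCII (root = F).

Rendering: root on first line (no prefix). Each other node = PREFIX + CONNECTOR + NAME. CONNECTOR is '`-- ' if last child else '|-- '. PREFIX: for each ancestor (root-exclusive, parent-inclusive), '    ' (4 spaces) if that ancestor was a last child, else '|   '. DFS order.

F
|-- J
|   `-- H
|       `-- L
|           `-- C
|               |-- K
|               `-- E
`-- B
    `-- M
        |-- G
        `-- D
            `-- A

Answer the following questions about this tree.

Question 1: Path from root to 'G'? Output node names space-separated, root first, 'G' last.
Answer: F B M G

Derivation:
Walk down from root: F -> B -> M -> G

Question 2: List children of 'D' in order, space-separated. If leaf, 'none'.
Node D's children (from adjacency): A

Answer: A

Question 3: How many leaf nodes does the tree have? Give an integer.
Answer: 4

Derivation:
Leaves (nodes with no children): A, E, G, K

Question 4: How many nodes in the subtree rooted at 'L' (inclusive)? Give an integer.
Answer: 4

Derivation:
Subtree rooted at L contains: C, E, K, L
Count = 4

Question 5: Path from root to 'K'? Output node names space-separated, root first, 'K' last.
Answer: F J H L C K

Derivation:
Walk down from root: F -> J -> H -> L -> C -> K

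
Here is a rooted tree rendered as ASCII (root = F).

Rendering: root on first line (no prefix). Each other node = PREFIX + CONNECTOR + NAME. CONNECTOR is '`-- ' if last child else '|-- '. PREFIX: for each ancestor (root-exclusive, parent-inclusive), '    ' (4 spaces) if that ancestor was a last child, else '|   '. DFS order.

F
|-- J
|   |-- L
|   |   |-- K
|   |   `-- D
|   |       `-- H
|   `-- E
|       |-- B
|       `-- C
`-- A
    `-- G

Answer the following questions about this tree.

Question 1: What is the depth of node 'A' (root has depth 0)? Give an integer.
Path from root to A: F -> A
Depth = number of edges = 1

Answer: 1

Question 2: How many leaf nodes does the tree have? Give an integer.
Answer: 5

Derivation:
Leaves (nodes with no children): B, C, G, H, K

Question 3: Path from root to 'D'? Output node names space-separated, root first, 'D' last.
Walk down from root: F -> J -> L -> D

Answer: F J L D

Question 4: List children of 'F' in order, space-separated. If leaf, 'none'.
Node F's children (from adjacency): J, A

Answer: J A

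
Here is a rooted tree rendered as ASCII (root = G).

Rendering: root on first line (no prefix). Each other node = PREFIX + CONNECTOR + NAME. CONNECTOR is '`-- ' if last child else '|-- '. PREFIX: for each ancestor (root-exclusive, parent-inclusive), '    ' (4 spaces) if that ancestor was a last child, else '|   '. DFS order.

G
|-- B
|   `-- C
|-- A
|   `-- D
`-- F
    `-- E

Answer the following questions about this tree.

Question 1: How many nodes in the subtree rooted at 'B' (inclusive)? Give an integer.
Answer: 2

Derivation:
Subtree rooted at B contains: B, C
Count = 2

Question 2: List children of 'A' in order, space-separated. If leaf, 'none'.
Node A's children (from adjacency): D

Answer: D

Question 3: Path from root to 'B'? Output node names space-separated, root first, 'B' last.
Answer: G B

Derivation:
Walk down from root: G -> B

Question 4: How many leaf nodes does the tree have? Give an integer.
Leaves (nodes with no children): C, D, E

Answer: 3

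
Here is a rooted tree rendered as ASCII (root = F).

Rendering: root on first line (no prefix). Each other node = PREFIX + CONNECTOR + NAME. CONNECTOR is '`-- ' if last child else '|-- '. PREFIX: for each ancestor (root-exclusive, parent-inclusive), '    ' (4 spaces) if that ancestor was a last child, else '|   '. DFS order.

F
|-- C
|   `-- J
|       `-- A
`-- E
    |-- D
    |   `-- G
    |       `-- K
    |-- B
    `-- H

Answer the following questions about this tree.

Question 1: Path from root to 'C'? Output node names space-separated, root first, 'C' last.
Walk down from root: F -> C

Answer: F C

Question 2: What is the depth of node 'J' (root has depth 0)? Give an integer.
Answer: 2

Derivation:
Path from root to J: F -> C -> J
Depth = number of edges = 2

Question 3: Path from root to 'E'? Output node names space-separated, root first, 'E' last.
Answer: F E

Derivation:
Walk down from root: F -> E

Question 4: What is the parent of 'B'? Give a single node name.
Answer: E

Derivation:
Scan adjacency: B appears as child of E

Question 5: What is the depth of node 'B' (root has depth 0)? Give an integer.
Answer: 2

Derivation:
Path from root to B: F -> E -> B
Depth = number of edges = 2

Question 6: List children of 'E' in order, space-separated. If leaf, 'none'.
Node E's children (from adjacency): D, B, H

Answer: D B H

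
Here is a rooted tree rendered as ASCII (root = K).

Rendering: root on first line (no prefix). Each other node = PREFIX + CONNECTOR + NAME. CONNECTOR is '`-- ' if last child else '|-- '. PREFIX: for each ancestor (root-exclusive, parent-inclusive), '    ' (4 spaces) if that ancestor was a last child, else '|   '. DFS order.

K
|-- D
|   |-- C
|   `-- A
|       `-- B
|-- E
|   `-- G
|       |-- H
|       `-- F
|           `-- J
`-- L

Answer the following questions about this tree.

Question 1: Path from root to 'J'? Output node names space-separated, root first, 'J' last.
Walk down from root: K -> E -> G -> F -> J

Answer: K E G F J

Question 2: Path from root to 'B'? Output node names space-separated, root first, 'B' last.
Walk down from root: K -> D -> A -> B

Answer: K D A B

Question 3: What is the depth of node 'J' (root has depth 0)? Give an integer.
Path from root to J: K -> E -> G -> F -> J
Depth = number of edges = 4

Answer: 4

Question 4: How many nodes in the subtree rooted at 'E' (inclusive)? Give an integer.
Answer: 5

Derivation:
Subtree rooted at E contains: E, F, G, H, J
Count = 5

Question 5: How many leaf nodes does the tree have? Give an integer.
Answer: 5

Derivation:
Leaves (nodes with no children): B, C, H, J, L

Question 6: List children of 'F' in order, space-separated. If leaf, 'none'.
Node F's children (from adjacency): J

Answer: J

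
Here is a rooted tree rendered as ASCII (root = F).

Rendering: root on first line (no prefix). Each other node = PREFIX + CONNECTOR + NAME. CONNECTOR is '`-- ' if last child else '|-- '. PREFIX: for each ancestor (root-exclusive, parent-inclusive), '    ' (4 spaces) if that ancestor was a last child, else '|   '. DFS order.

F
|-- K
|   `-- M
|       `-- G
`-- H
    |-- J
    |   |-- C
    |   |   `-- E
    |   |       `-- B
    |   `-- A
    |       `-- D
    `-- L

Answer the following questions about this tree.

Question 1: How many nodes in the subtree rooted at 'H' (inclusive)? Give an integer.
Answer: 8

Derivation:
Subtree rooted at H contains: A, B, C, D, E, H, J, L
Count = 8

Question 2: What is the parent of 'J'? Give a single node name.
Answer: H

Derivation:
Scan adjacency: J appears as child of H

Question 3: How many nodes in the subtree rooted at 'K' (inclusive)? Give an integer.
Answer: 3

Derivation:
Subtree rooted at K contains: G, K, M
Count = 3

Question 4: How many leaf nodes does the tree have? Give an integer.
Answer: 4

Derivation:
Leaves (nodes with no children): B, D, G, L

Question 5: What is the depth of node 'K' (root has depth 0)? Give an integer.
Answer: 1

Derivation:
Path from root to K: F -> K
Depth = number of edges = 1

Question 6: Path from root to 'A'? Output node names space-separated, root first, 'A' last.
Answer: F H J A

Derivation:
Walk down from root: F -> H -> J -> A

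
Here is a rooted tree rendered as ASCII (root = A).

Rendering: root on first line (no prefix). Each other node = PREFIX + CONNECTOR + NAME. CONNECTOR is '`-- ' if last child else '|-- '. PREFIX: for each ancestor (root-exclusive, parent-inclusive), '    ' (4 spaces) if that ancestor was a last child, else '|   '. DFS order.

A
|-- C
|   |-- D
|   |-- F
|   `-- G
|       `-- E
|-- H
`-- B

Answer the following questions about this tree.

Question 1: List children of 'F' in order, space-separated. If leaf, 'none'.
Answer: none

Derivation:
Node F's children (from adjacency): (leaf)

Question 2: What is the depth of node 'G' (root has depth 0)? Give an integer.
Answer: 2

Derivation:
Path from root to G: A -> C -> G
Depth = number of edges = 2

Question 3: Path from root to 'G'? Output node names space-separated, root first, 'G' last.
Answer: A C G

Derivation:
Walk down from root: A -> C -> G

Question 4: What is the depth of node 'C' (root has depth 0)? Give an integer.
Path from root to C: A -> C
Depth = number of edges = 1

Answer: 1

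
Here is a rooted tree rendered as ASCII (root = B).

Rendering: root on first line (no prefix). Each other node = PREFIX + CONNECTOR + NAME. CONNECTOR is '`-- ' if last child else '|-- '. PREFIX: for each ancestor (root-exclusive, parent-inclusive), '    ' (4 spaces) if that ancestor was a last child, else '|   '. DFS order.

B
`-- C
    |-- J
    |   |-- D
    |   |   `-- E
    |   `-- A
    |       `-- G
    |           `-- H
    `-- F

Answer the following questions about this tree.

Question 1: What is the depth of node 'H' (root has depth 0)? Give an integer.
Path from root to H: B -> C -> J -> A -> G -> H
Depth = number of edges = 5

Answer: 5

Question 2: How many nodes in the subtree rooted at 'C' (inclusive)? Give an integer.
Subtree rooted at C contains: A, C, D, E, F, G, H, J
Count = 8

Answer: 8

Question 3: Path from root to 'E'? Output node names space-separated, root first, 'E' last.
Walk down from root: B -> C -> J -> D -> E

Answer: B C J D E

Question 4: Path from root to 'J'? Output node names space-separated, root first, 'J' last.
Walk down from root: B -> C -> J

Answer: B C J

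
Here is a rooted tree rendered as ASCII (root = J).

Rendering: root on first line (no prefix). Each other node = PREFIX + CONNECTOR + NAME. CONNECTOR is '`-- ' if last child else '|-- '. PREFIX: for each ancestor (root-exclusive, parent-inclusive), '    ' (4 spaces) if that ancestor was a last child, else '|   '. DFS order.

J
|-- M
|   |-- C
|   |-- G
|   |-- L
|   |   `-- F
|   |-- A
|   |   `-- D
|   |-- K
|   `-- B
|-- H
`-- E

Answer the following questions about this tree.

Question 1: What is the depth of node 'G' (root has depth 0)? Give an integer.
Answer: 2

Derivation:
Path from root to G: J -> M -> G
Depth = number of edges = 2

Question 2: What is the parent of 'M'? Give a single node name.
Answer: J

Derivation:
Scan adjacency: M appears as child of J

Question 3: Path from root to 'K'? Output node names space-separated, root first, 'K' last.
Walk down from root: J -> M -> K

Answer: J M K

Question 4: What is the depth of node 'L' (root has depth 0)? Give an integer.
Answer: 2

Derivation:
Path from root to L: J -> M -> L
Depth = number of edges = 2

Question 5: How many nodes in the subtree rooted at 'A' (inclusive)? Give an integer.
Subtree rooted at A contains: A, D
Count = 2

Answer: 2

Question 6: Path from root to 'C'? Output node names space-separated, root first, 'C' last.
Walk down from root: J -> M -> C

Answer: J M C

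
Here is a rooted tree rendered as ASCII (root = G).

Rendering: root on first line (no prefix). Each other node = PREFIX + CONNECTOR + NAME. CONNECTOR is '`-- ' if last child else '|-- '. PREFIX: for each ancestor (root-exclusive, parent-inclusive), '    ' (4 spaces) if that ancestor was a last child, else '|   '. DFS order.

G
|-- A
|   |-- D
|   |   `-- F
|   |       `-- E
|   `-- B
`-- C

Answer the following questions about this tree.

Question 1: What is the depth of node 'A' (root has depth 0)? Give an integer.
Path from root to A: G -> A
Depth = number of edges = 1

Answer: 1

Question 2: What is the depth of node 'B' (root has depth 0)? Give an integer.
Answer: 2

Derivation:
Path from root to B: G -> A -> B
Depth = number of edges = 2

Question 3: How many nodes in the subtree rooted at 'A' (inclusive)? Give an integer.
Subtree rooted at A contains: A, B, D, E, F
Count = 5

Answer: 5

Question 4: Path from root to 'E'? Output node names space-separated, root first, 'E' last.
Answer: G A D F E

Derivation:
Walk down from root: G -> A -> D -> F -> E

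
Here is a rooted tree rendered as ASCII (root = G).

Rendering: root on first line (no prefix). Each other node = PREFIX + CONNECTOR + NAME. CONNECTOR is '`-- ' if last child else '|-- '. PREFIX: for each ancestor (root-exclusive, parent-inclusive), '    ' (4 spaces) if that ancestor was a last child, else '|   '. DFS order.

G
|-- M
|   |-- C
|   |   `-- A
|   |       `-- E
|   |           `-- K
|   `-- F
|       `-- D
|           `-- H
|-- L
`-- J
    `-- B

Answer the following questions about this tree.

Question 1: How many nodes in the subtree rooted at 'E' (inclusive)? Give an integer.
Subtree rooted at E contains: E, K
Count = 2

Answer: 2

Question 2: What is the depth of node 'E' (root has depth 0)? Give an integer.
Answer: 4

Derivation:
Path from root to E: G -> M -> C -> A -> E
Depth = number of edges = 4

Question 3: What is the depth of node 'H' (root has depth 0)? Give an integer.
Path from root to H: G -> M -> F -> D -> H
Depth = number of edges = 4

Answer: 4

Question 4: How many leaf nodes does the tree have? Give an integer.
Answer: 4

Derivation:
Leaves (nodes with no children): B, H, K, L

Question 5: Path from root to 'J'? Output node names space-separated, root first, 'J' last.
Walk down from root: G -> J

Answer: G J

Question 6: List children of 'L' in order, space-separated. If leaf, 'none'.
Answer: none

Derivation:
Node L's children (from adjacency): (leaf)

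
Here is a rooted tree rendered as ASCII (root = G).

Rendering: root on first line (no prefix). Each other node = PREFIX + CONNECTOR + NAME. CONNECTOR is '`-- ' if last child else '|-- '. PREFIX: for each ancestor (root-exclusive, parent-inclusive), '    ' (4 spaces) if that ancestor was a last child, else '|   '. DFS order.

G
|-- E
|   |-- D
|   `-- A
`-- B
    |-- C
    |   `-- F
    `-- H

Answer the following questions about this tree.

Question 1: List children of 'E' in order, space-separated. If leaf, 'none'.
Node E's children (from adjacency): D, A

Answer: D A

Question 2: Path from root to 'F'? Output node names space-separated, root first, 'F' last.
Answer: G B C F

Derivation:
Walk down from root: G -> B -> C -> F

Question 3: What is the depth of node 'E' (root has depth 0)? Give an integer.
Path from root to E: G -> E
Depth = number of edges = 1

Answer: 1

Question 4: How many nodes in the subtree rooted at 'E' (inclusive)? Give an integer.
Answer: 3

Derivation:
Subtree rooted at E contains: A, D, E
Count = 3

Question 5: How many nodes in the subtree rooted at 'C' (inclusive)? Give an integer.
Answer: 2

Derivation:
Subtree rooted at C contains: C, F
Count = 2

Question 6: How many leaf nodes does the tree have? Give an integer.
Leaves (nodes with no children): A, D, F, H

Answer: 4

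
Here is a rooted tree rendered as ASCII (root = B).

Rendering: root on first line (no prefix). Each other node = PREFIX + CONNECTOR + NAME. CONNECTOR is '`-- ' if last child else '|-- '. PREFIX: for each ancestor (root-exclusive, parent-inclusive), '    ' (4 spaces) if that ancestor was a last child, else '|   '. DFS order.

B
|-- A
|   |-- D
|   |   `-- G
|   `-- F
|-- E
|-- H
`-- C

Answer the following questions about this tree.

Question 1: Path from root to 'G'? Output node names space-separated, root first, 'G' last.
Answer: B A D G

Derivation:
Walk down from root: B -> A -> D -> G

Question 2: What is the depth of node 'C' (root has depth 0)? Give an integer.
Answer: 1

Derivation:
Path from root to C: B -> C
Depth = number of edges = 1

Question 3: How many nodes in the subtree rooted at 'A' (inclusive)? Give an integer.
Answer: 4

Derivation:
Subtree rooted at A contains: A, D, F, G
Count = 4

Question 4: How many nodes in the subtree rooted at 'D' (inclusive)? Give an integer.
Subtree rooted at D contains: D, G
Count = 2

Answer: 2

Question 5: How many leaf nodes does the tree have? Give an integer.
Answer: 5

Derivation:
Leaves (nodes with no children): C, E, F, G, H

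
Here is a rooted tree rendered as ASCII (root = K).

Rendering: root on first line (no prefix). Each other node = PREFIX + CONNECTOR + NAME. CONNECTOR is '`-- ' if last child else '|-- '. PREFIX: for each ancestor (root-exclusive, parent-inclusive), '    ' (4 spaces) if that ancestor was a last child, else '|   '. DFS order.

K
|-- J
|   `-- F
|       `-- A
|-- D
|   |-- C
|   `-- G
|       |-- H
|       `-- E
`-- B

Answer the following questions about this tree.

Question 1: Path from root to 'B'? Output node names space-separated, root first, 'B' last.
Walk down from root: K -> B

Answer: K B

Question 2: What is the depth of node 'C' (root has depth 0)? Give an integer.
Answer: 2

Derivation:
Path from root to C: K -> D -> C
Depth = number of edges = 2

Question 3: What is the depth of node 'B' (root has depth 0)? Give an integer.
Answer: 1

Derivation:
Path from root to B: K -> B
Depth = number of edges = 1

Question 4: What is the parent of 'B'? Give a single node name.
Scan adjacency: B appears as child of K

Answer: K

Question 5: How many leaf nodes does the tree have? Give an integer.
Answer: 5

Derivation:
Leaves (nodes with no children): A, B, C, E, H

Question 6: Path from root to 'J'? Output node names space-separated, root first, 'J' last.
Walk down from root: K -> J

Answer: K J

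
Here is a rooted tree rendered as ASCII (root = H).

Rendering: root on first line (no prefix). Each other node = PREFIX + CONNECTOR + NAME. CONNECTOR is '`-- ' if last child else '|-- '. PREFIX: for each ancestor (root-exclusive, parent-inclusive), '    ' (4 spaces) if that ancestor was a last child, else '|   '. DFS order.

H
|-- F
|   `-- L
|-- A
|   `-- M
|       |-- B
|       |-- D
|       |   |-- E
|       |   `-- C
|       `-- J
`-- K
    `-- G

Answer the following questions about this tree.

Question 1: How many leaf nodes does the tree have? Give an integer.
Answer: 6

Derivation:
Leaves (nodes with no children): B, C, E, G, J, L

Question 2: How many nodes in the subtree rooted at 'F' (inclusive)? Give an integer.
Answer: 2

Derivation:
Subtree rooted at F contains: F, L
Count = 2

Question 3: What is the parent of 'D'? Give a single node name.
Answer: M

Derivation:
Scan adjacency: D appears as child of M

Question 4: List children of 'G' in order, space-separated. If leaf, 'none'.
Answer: none

Derivation:
Node G's children (from adjacency): (leaf)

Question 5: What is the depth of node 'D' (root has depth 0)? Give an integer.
Path from root to D: H -> A -> M -> D
Depth = number of edges = 3

Answer: 3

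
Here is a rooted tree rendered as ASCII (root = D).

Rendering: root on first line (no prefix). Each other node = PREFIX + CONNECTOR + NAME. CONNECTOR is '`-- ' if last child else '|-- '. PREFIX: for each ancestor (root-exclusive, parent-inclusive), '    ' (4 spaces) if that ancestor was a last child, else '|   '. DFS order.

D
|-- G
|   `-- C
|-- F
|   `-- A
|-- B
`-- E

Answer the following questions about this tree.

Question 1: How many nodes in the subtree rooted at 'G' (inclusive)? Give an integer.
Answer: 2

Derivation:
Subtree rooted at G contains: C, G
Count = 2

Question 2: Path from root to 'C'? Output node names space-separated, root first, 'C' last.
Walk down from root: D -> G -> C

Answer: D G C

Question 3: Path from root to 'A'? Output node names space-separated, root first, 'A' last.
Answer: D F A

Derivation:
Walk down from root: D -> F -> A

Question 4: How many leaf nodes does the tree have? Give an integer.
Answer: 4

Derivation:
Leaves (nodes with no children): A, B, C, E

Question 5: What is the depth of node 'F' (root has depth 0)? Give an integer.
Path from root to F: D -> F
Depth = number of edges = 1

Answer: 1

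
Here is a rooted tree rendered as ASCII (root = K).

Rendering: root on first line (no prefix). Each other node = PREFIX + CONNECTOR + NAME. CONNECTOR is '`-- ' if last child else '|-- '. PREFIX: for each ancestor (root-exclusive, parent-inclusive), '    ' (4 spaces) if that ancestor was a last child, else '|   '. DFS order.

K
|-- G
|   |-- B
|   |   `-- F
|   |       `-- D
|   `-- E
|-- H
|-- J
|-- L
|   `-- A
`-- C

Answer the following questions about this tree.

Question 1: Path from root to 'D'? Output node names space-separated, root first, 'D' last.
Walk down from root: K -> G -> B -> F -> D

Answer: K G B F D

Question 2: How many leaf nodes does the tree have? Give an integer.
Answer: 6

Derivation:
Leaves (nodes with no children): A, C, D, E, H, J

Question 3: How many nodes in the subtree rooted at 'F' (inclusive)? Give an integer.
Answer: 2

Derivation:
Subtree rooted at F contains: D, F
Count = 2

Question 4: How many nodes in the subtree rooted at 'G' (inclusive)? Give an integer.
Answer: 5

Derivation:
Subtree rooted at G contains: B, D, E, F, G
Count = 5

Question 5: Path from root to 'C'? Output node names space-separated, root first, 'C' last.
Walk down from root: K -> C

Answer: K C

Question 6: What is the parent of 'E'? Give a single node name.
Answer: G

Derivation:
Scan adjacency: E appears as child of G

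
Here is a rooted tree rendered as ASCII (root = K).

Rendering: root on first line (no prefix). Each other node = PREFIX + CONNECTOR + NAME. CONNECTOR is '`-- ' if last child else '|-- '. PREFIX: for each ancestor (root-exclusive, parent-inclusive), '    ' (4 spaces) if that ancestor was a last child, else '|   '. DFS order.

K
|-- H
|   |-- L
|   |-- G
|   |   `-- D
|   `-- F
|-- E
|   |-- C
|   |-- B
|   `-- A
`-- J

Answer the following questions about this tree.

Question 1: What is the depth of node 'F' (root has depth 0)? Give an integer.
Answer: 2

Derivation:
Path from root to F: K -> H -> F
Depth = number of edges = 2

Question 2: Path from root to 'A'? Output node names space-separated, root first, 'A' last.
Answer: K E A

Derivation:
Walk down from root: K -> E -> A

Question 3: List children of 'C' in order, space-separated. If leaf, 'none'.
Node C's children (from adjacency): (leaf)

Answer: none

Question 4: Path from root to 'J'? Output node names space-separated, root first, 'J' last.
Walk down from root: K -> J

Answer: K J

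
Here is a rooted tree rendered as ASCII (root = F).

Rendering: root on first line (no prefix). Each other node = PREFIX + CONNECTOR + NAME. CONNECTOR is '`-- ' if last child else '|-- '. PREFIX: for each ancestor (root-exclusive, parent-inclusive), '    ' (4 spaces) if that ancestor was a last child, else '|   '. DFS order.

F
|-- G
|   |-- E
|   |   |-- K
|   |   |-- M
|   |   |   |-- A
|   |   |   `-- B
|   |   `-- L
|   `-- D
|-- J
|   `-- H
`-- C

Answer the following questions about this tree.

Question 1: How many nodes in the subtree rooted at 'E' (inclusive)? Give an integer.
Subtree rooted at E contains: A, B, E, K, L, M
Count = 6

Answer: 6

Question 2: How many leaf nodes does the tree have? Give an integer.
Answer: 7

Derivation:
Leaves (nodes with no children): A, B, C, D, H, K, L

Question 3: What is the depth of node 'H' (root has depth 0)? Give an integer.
Answer: 2

Derivation:
Path from root to H: F -> J -> H
Depth = number of edges = 2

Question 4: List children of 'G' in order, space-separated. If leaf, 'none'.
Answer: E D

Derivation:
Node G's children (from adjacency): E, D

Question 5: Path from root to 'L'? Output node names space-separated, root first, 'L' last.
Walk down from root: F -> G -> E -> L

Answer: F G E L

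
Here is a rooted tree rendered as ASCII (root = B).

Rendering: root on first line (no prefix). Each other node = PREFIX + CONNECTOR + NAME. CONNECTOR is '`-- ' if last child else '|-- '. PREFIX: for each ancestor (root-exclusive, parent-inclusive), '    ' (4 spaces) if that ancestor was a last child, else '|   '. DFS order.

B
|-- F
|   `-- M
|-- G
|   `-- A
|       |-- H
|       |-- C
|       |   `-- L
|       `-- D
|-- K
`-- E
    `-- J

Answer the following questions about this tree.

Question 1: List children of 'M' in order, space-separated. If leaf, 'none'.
Node M's children (from adjacency): (leaf)

Answer: none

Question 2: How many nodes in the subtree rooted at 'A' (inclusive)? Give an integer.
Subtree rooted at A contains: A, C, D, H, L
Count = 5

Answer: 5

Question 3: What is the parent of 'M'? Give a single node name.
Answer: F

Derivation:
Scan adjacency: M appears as child of F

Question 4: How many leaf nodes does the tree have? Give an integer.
Leaves (nodes with no children): D, H, J, K, L, M

Answer: 6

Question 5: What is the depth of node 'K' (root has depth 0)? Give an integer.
Path from root to K: B -> K
Depth = number of edges = 1

Answer: 1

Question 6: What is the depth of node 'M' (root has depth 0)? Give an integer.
Answer: 2

Derivation:
Path from root to M: B -> F -> M
Depth = number of edges = 2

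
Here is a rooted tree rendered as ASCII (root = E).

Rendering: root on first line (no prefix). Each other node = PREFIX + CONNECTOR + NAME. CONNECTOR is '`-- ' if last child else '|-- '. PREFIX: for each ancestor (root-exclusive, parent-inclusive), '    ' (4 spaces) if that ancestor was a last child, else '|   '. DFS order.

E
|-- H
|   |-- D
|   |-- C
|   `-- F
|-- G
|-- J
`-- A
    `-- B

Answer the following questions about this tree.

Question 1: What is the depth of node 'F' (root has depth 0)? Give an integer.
Path from root to F: E -> H -> F
Depth = number of edges = 2

Answer: 2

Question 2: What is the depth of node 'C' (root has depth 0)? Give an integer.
Answer: 2

Derivation:
Path from root to C: E -> H -> C
Depth = number of edges = 2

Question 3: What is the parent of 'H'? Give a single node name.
Answer: E

Derivation:
Scan adjacency: H appears as child of E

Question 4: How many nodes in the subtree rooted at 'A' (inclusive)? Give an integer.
Answer: 2

Derivation:
Subtree rooted at A contains: A, B
Count = 2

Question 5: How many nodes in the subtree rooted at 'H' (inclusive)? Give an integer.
Subtree rooted at H contains: C, D, F, H
Count = 4

Answer: 4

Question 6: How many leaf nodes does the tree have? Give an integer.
Answer: 6

Derivation:
Leaves (nodes with no children): B, C, D, F, G, J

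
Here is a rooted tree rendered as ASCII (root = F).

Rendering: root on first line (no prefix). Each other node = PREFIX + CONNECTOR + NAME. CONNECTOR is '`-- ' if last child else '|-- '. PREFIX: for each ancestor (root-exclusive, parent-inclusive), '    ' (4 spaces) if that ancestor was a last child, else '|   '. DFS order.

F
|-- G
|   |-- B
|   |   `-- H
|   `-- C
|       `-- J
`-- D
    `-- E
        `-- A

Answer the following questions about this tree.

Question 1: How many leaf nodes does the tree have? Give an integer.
Leaves (nodes with no children): A, H, J

Answer: 3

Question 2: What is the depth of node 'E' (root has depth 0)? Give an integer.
Path from root to E: F -> D -> E
Depth = number of edges = 2

Answer: 2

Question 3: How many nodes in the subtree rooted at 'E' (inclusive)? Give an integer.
Answer: 2

Derivation:
Subtree rooted at E contains: A, E
Count = 2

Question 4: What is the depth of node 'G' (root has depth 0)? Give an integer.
Answer: 1

Derivation:
Path from root to G: F -> G
Depth = number of edges = 1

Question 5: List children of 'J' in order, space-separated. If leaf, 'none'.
Answer: none

Derivation:
Node J's children (from adjacency): (leaf)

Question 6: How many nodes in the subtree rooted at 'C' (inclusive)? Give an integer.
Subtree rooted at C contains: C, J
Count = 2

Answer: 2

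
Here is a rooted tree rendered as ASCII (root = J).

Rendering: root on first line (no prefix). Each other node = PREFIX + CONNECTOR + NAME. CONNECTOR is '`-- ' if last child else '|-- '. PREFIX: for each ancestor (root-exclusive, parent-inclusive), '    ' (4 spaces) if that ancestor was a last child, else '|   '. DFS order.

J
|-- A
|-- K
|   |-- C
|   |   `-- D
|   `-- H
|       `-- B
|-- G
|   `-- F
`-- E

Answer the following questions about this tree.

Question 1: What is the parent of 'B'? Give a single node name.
Answer: H

Derivation:
Scan adjacency: B appears as child of H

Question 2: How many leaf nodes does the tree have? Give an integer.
Answer: 5

Derivation:
Leaves (nodes with no children): A, B, D, E, F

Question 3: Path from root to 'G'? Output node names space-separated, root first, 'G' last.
Walk down from root: J -> G

Answer: J G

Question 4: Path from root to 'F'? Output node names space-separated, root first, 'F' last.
Answer: J G F

Derivation:
Walk down from root: J -> G -> F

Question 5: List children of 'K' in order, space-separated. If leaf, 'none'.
Node K's children (from adjacency): C, H

Answer: C H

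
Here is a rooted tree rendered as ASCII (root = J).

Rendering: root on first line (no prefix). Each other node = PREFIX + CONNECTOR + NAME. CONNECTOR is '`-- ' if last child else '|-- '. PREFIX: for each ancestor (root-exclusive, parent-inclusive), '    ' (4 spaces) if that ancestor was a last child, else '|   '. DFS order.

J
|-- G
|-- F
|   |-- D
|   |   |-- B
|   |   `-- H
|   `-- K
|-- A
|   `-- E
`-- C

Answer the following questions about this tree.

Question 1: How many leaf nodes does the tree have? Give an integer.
Leaves (nodes with no children): B, C, E, G, H, K

Answer: 6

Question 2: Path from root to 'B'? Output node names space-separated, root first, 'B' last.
Walk down from root: J -> F -> D -> B

Answer: J F D B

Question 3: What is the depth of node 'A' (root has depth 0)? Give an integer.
Answer: 1

Derivation:
Path from root to A: J -> A
Depth = number of edges = 1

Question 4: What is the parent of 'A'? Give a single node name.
Answer: J

Derivation:
Scan adjacency: A appears as child of J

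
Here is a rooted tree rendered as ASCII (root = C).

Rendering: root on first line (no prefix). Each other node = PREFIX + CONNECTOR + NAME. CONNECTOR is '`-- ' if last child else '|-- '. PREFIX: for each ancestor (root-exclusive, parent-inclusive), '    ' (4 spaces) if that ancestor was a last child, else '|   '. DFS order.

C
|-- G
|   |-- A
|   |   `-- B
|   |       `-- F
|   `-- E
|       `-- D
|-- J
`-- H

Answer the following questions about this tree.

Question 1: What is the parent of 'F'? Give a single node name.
Answer: B

Derivation:
Scan adjacency: F appears as child of B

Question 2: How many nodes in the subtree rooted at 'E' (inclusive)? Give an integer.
Subtree rooted at E contains: D, E
Count = 2

Answer: 2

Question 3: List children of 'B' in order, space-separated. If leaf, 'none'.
Node B's children (from adjacency): F

Answer: F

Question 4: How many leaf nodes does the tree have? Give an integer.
Answer: 4

Derivation:
Leaves (nodes with no children): D, F, H, J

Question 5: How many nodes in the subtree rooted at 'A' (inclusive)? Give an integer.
Subtree rooted at A contains: A, B, F
Count = 3

Answer: 3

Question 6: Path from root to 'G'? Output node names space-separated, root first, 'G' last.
Answer: C G

Derivation:
Walk down from root: C -> G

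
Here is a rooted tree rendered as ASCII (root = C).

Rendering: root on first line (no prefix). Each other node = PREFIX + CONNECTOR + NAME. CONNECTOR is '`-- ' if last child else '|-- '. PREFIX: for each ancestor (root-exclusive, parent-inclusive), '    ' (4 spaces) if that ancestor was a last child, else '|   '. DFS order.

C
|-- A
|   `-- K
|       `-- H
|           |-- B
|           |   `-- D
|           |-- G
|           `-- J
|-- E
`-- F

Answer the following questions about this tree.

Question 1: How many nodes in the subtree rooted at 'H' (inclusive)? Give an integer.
Subtree rooted at H contains: B, D, G, H, J
Count = 5

Answer: 5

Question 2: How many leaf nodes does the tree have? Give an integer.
Answer: 5

Derivation:
Leaves (nodes with no children): D, E, F, G, J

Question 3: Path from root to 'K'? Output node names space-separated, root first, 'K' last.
Answer: C A K

Derivation:
Walk down from root: C -> A -> K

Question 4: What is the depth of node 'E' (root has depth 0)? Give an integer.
Answer: 1

Derivation:
Path from root to E: C -> E
Depth = number of edges = 1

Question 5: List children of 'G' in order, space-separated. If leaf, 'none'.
Node G's children (from adjacency): (leaf)

Answer: none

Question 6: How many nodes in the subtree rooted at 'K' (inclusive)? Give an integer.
Subtree rooted at K contains: B, D, G, H, J, K
Count = 6

Answer: 6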